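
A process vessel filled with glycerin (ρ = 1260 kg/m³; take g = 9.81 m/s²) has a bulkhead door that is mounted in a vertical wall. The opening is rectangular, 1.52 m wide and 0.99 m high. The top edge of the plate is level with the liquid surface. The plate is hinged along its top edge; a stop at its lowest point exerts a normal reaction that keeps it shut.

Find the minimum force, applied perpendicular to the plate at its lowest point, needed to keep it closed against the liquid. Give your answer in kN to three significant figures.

P ≈ 6.14 kN

γ = ρg = 1260 × 9.81 / 1000 = 12.3606 kN/m³.
The centroid lies 0.99/2 = 0.495 m below the top edge, so the centroid depth is h_c = 0.495 m.
A = 1.52 × 0.99 = 1.5048 m².
Resultant F = γ·h_c·A = 12.3606 × 0.495 × 1.5048 = 9.20711 kN.
I_c = b·h³/12 = 1.52 × 0.99³/12 = 0.122905 m⁴.
Centre of pressure: y_p = y_c + I_c/(y_c·A) = 0.495 + 0.122905/(0.495 × 1.5048) = 0.495 + 0.165001 = 0.660001 m along the plane.
The resultant acts 0.495 + 0.165001 = 0.660001 m (along the plate) below the hinge at the top edge, so the moment about the hinge is M = F × 0.660001 = 9.20711 × 0.660001 = 6.0767 kN·m.
A normal force at the bottom, 0.99 m from the hinge, must supply this moment: P = 6.0767/0.99 = 6.13808 kN.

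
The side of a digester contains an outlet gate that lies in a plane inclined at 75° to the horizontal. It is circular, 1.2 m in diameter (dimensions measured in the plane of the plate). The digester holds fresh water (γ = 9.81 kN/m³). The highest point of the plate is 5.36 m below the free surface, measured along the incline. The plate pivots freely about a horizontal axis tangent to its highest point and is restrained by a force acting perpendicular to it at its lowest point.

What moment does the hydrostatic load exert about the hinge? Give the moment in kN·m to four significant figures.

M ≈ 39.29 kN·m

γ = 9.81 kN/m³.
Let θ = 75° be the plate's angle to the horizontal; measure y along the incline from where the plane meets the free surface. Vertical depth h = y·sinθ with sinθ = 0.965926.
The centroid is at the centre, 0.6 m below the top of the plate, so y_c = 5.36 + 0.6 = 5.96 m and h_c = 5.96 × 0.965926 = 5.75692 m.
A = π(0.6)² = 1.13097 m².
Resultant F = γ·h_c·A = 9.81 × 5.75692 × 1.13097 = 63.872 kN.
I_c = πr⁴/4 = π × 0.6⁴/4 = 0.101788 m⁴.
Centre of pressure: y_p = y_c + I_c/(y_c·A) = 5.96 + 0.101788/(5.96 × 1.13097) = 5.96 + 0.0151008 = 5.9751 m along the plane.
The resultant acts 0.6 + 0.0151008 = 0.615101 m (along the plate) below the hinge at the top edge, so the moment about the hinge is M = F × 0.615101 = 63.872 × 0.615101 = 39.2877 kN·m.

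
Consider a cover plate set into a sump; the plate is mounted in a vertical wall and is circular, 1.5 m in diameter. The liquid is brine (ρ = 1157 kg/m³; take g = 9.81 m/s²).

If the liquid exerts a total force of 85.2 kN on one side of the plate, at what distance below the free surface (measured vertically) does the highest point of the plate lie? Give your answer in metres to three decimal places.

d_top ≈ 3.498 m

γ = ρg = 1157 × 9.81 / 1000 = 11.35017 kN/m³.
A = π(0.75)² = 1.76715 m².
From F = γ·h_c·A, the centroid depth is h_c = 85.2/(11.35017 × 1.76715) = 4.2478 m.
The centroid is at the centre, 0.75 m below the top of the plate, so the highest point sits at h_top = 4.2478 − 0.75 = 3.4978 m below the surface.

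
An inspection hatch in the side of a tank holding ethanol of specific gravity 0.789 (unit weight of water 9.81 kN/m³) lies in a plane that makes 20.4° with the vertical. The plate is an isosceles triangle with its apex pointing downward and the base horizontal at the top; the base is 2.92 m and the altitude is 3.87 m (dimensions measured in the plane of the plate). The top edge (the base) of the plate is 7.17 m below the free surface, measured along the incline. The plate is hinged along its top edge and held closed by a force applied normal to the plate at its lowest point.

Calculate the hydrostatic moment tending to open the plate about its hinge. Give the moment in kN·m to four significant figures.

M ≈ 481.4 kN·m

γ = 0.789 × 9.81 = 7.74009 kN/m³.
The plate makes 20.4° with the vertical, i.e. θ = 90° − 20.4° = 69.6° to the horizontal. Measuring y along the incline from the free-surface line, vertical depth h = y·sinθ with sinθ = 0.937282.
With the apex down, the centroid sits h/3 = 3.87/3 = 1.29 m below the base (the top edge), so y_c = 7.17 + 1.29 = 8.46 m and h_c = 8.46 × 0.937282 = 7.92941 m.
A = ½ × 2.92 × 3.87 = 5.6502 m².
Resultant F = γ·h_c·A = 7.74009 × 7.92941 × 5.6502 = 346.777 kN.
I_c = b·h³/36 = 2.92 × 3.87³/36 = 4.70125 m⁴.
Centre of pressure: y_p = y_c + I_c/(y_c·A) = 8.46 + 4.70125/(8.46 × 5.6502) = 8.46 + 0.0983511 = 8.55835 m along the plane.
The resultant acts 1.29 + 0.0983511 = 1.38835 m (along the plate) below the hinge at the top edge, so the moment about the hinge is M = F × 1.38835 = 346.777 × 1.38835 = 481.448 kN·m.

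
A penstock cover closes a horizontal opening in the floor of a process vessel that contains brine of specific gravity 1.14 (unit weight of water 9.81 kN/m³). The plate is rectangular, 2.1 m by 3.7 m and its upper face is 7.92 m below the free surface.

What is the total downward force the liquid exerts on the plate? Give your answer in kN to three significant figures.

F ≈ 688 kN

γ = 1.14 × 9.81 = 11.1834 kN/m³.
The plate is horizontal, so pressure is uniform at p = γ·h = 11.1834 × 7.92 = 88.5725 kN/m².
A = 2.1 × 3.7 = 7.77 m².
F = p·A = 88.5725 × 7.77 = 688.208 kN.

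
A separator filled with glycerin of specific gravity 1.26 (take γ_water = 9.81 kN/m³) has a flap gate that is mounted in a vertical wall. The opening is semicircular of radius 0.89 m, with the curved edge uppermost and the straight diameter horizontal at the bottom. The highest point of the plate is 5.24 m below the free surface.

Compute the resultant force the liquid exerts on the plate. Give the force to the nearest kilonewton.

γ = 1.26 × 9.81 = 12.3606 kN/m³.
The centroid lies 4r/(3π) = 0.377728 m above the diameter, so r − 4r/(3π) = 0.89 − 0.377728 = 0.512272 m below the topmost point, so the centroid depth is h_c = 5.24 + 0.512272 = 5.75227 m.
A = πr²/2 = π × 0.89²/2 = 1.24423 m².
Resultant F = γ·h_c·A = 12.3606 × 5.75227 × 1.24423 = 88.4666 kN.

F ≈ 88 kN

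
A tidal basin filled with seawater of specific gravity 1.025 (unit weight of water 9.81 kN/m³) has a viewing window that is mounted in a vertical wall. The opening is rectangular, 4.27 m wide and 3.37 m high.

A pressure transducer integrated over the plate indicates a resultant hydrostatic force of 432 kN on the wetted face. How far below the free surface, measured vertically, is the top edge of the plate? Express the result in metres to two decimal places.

d_top ≈ 1.30 m

γ = 1.025 × 9.81 = 10.05525 kN/m³.
A = 4.27 × 3.37 = 14.3899 m².
From F = γ·h_c·A, the centroid depth is h_c = 432/(10.05525 × 14.3899) = 2.98561 m.
The centroid lies 3.37/2 = 1.685 m below the top edge, so the top edge sits at h_top = 2.98561 − 1.685 = 1.30061 m below the surface.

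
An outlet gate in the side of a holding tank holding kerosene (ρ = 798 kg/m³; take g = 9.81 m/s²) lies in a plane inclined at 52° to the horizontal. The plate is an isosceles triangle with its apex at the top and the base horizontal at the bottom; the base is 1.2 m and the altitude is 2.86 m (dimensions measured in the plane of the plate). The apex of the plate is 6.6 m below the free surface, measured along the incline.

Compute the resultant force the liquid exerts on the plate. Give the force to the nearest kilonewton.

γ = ρg = 798 × 9.81 / 1000 = 7.82838 kN/m³.
Let θ = 52° be the plate's angle to the horizontal; measure y along the incline from where the plane meets the free surface. Vertical depth h = y·sinθ with sinθ = 0.788011.
With the apex up, the centroid sits 2h/3 = 2 × 2.86/3 = 1.90667 m below the apex, so y_c = 6.6 + 1.90667 = 8.50667 m and h_c = 8.50667 × 0.788011 = 6.70335 m.
A = ½ × 1.2 × 2.86 = 1.716 m².
Resultant F = γ·h_c·A = 7.82838 × 6.70335 × 1.716 = 90.0495 kN.

F ≈ 90 kN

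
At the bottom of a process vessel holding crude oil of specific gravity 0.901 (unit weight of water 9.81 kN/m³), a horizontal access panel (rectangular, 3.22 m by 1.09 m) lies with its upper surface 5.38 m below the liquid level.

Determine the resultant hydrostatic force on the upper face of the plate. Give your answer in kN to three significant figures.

F ≈ 167 kN

γ = 0.901 × 9.81 = 8.83881 kN/m³.
The plate is horizontal, so pressure is uniform at p = γ·h = 8.83881 × 5.38 = 47.5528 kN/m².
A = 3.22 × 1.09 = 3.5098 m².
F = p·A = 47.5528 × 3.5098 = 166.901 kN.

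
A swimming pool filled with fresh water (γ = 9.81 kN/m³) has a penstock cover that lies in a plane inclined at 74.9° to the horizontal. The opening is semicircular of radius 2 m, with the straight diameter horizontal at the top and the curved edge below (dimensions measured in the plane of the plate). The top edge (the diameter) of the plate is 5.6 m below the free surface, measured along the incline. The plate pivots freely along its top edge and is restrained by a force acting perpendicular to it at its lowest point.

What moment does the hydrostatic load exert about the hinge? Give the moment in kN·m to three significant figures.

γ = 9.81 kN/m³.
Let θ = 74.9° be the plate's angle to the horizontal; measure y along the incline from where the plane meets the free surface. Vertical depth h = y·sinθ with sinθ = 0.965473.
The centroid of a semicircle lies 4r/(3π) = 0.848826 m from the diameter, here below the top edge, so y_c = 5.6 + 0.848826 = 6.44883 m and h_c = 6.44883 × 0.965473 = 6.22617 m.
A = πr²/2 = π × 2²/2 = 6.28319 m².
Resultant F = γ·h_c·A = 9.81 × 6.22617 × 6.28319 = 383.769 kN.
I_c = (π/8 − 8/(9π))·r⁴ = 0.109757 × 2⁴ = 1.75611 m⁴.
Centre of pressure: y_p = y_c + I_c/(y_c·A) = 6.44883 + 1.75611/(6.44883 × 6.28319) = 6.44883 + 0.0433402 = 6.49217 m along the plane.
The resultant acts 0.848826 + 0.0433402 = 0.892166 m (along the plate) below the hinge at the top edge, so the moment about the hinge is M = F × 0.892166 = 383.769 × 0.892166 = 342.386 kN·m.

M ≈ 342 kN·m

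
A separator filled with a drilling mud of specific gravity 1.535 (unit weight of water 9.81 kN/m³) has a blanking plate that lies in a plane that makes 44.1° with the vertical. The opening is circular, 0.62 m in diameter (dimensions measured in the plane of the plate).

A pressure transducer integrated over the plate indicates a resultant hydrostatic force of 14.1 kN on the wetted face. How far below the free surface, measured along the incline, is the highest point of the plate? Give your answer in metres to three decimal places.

γ = 1.535 × 9.81 = 15.05835 kN/m³.
A = π(0.31)² = 0.301907 m².
From F = γ·h_c·A, the centroid depth is h_c = 14.1/(15.05835 × 0.301907) = 3.10148 m.
The plate makes 44.1° with the vertical, i.e. θ = 90° − 44.1° = 45.9° to the horizontal. Measuring y along the incline from the free-surface line, vertical depth h = y·sinθ with sinθ = 0.718126.
Along the incline, y_c = h_c/sinθ = 3.10148/0.718126 = 4.31885 m.
The centroid is at the centre, 0.31 m below the top of the plate, so the highest point sits at y_top = 4.31885 − 0.31 = 4.00885 m along the incline.

y_top ≈ 4.009 m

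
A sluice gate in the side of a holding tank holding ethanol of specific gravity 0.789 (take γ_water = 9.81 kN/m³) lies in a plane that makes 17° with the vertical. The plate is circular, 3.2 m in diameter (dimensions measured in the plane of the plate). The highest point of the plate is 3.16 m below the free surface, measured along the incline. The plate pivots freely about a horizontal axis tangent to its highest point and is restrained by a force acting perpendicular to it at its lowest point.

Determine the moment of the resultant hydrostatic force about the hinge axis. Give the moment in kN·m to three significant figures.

γ = 0.789 × 9.81 = 7.74009 kN/m³.
The plate makes 17° with the vertical, i.e. θ = 90° − 17° = 73° to the horizontal. Measuring y along the incline from the free-surface line, vertical depth h = y·sinθ with sinθ = 0.956305.
The centroid is at the centre, 1.6 m below the top of the plate, so y_c = 3.16 + 1.6 = 4.76 m and h_c = 4.76 × 0.956305 = 4.55201 m.
A = π(1.6)² = 8.04248 m².
Resultant F = γ·h_c·A = 7.74009 × 4.55201 × 8.04248 = 283.36 kN.
I_c = πr⁴/4 = π × 1.6⁴/4 = 5.14719 m⁴.
Centre of pressure: y_p = y_c + I_c/(y_c·A) = 4.76 + 5.14719/(4.76 × 8.04248) = 4.76 + 0.134454 = 4.89445 m along the plane.
The resultant acts 1.6 + 0.134454 = 1.73445 m (along the plate) below the hinge at the top edge, so the moment about the hinge is M = F × 1.73445 = 283.36 × 1.73445 = 491.474 kN·m.

M ≈ 491 kN·m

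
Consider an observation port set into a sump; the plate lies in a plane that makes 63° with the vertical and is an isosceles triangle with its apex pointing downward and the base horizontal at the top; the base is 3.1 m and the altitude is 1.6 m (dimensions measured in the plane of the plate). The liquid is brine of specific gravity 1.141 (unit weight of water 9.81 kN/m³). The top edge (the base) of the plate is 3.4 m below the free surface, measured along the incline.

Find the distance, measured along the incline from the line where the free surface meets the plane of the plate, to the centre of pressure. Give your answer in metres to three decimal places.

γ = 1.141 × 9.81 = 11.19321 kN/m³.
The plate makes 63° with the vertical, i.e. θ = 90° − 63° = 27° to the horizontal. Measuring y along the incline from the free-surface line, vertical depth h = y·sinθ with sinθ = 0.453990.
With the apex down, the centroid sits h/3 = 1.6/3 = 0.533333 m below the base (the top edge), so y_c = 3.4 + 0.533333 = 3.93333 m and h_c = 3.93333 × 0.453990 = 1.78569 m.
A = ½ × 3.1 × 1.6 = 2.48 m².
Resultant F = γ·h_c·A = 11.19321 × 1.78569 × 2.48 = 49.5693 kN.
I_c = b·h³/36 = 3.1 × 1.6³/36 = 0.352711 m⁴.
Centre of pressure: y_p = y_c + I_c/(y_c·A) = 3.93333 + 0.352711/(3.93333 × 2.48) = 3.93333 + 0.0361582 = 3.96949 m along the plane.

y_p = 3.969 m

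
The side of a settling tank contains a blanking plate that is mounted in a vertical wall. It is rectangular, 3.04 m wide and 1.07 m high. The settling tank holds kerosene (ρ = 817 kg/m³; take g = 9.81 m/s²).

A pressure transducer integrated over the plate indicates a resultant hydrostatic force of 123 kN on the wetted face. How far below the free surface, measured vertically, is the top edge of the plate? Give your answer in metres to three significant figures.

γ = ρg = 817 × 9.81 / 1000 = 8.01477 kN/m³.
A = 3.04 × 1.07 = 3.2528 m².
From F = γ·h_c·A, the centroid depth is h_c = 123/(8.01477 × 3.2528) = 4.71799 m.
The centroid lies 1.07/2 = 0.535 m below the top edge, so the top edge sits at h_top = 4.71799 − 0.535 = 4.18299 m below the surface.

d_top ≈ 4.18 m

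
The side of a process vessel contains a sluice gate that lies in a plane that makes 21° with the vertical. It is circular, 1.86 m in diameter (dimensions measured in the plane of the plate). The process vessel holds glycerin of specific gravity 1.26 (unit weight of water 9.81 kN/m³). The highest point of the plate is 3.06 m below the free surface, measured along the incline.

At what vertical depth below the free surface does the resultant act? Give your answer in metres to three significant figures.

γ = 1.26 × 9.81 = 12.3606 kN/m³.
The plate makes 21° with the vertical, i.e. θ = 90° − 21° = 69° to the horizontal. Measuring y along the incline from the free-surface line, vertical depth h = y·sinθ with sinθ = 0.933580.
The centroid is at the centre, 0.93 m below the top of the plate, so y_c = 3.06 + 0.93 = 3.99 m and h_c = 3.99 × 0.933580 = 3.72498 m.
A = π(0.93)² = 2.71716 m².
Resultant F = γ·h_c·A = 12.3606 × 3.72498 × 2.71716 = 125.106 kN.
I_c = πr⁴/4 = π × 0.93⁴/4 = 0.587519 m⁴.
Centre of pressure: y_p = y_c + I_c/(y_c·A) = 3.99 + 0.587519/(3.99 × 2.71716) = 3.99 + 0.0541918 = 4.04419 m along the plane.
Vertically, h_p = y_p·sinθ = 4.04419 × 0.933580 = 3.77557 m.

h_p = 3.78 m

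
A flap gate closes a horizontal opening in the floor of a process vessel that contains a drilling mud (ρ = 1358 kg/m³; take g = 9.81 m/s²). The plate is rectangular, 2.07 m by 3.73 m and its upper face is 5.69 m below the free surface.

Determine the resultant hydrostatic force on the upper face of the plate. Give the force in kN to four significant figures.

F ≈ 585.3 kN

γ = ρg = 1358 × 9.81 / 1000 = 13.32198 kN/m³.
The plate is horizontal, so pressure is uniform at p = γ·h = 13.32198 × 5.69 = 75.8021 kN/m².
A = 2.07 × 3.73 = 7.7211 m².
F = p·A = 75.8021 × 7.7211 = 585.276 kN.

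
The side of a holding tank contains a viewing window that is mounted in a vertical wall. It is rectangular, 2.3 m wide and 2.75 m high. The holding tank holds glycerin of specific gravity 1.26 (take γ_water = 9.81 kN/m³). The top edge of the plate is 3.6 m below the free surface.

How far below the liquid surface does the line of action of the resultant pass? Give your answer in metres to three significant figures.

h_p = 5.10 m

γ = 1.26 × 9.81 = 12.3606 kN/m³.
The centroid lies 2.75/2 = 1.375 m below the top edge, so the centroid depth is h_c = 3.6 + 1.375 = 4.975 m.
A = 2.3 × 2.75 = 6.325 m².
Resultant F = γ·h_c·A = 12.3606 × 4.975 × 6.325 = 388.949 kN.
I_c = b·h³/12 = 2.3 × 2.75³/12 = 3.98607 m⁴.
Centre of pressure: y_p = y_c + I_c/(y_c·A) = 4.975 + 3.98607/(4.975 × 6.325) = 4.975 + 0.126675 = 5.10167 m along the plane.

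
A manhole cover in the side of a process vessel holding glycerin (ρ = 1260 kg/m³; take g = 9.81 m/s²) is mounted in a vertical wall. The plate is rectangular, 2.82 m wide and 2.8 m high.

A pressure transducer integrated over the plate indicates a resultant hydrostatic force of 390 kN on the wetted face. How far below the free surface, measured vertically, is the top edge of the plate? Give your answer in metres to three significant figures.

γ = ρg = 1260 × 9.81 / 1000 = 12.3606 kN/m³.
A = 2.82 × 2.8 = 7.896 m².
From F = γ·h_c·A, the centroid depth is h_c = 390/(12.3606 × 7.896) = 3.99593 m.
The centroid lies 2.8/2 = 1.4 m below the top edge, so the top edge sits at h_top = 3.99593 − 1.4 = 2.59593 m below the surface.

d_top ≈ 2.60 m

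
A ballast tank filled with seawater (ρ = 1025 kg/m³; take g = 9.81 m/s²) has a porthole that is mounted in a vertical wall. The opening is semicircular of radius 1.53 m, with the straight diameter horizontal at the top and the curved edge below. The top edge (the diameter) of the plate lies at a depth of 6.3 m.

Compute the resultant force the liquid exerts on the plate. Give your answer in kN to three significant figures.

γ = ρg = 1025 × 9.81 / 1000 = 10.05525 kN/m³.
The centroid of a semicircle lies 4r/(3π) = 0.649352 m from the diameter, here below the top edge, so the centroid depth is h_c = 6.3 + 0.649352 = 6.94935 m.
A = πr²/2 = π × 1.53²/2 = 3.67708 m².
Resultant F = γ·h_c·A = 10.05525 × 6.94935 × 3.67708 = 256.945 kN.

F ≈ 257 kN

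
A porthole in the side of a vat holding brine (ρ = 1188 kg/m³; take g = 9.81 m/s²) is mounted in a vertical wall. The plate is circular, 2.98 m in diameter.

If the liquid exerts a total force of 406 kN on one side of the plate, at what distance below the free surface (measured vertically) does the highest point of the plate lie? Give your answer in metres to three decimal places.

d_top ≈ 3.505 m

γ = ρg = 1188 × 9.81 / 1000 = 11.65428 kN/m³.
A = π(1.49)² = 6.97465 m².
From F = γ·h_c·A, the centroid depth is h_c = 406/(11.65428 × 6.97465) = 4.9948 m.
The centroid is at the centre, 1.49 m below the top of the plate, so the highest point sits at h_top = 4.9948 − 1.49 = 3.5048 m below the surface.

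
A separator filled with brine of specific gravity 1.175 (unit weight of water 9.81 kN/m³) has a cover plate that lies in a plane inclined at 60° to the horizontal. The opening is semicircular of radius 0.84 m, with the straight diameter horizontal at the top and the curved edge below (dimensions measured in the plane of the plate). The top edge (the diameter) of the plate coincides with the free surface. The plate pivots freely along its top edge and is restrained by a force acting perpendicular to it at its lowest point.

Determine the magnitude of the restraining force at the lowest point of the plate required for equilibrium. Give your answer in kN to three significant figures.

P ≈ 2.32 kN

γ = 1.175 × 9.81 = 11.52675 kN/m³.
Let θ = 60° be the plate's angle to the horizontal; measure y along the incline from where the plane meets the free surface. Vertical depth h = y·sinθ with sinθ = 0.866025.
The centroid of a semicircle lies 4r/(3π) = 0.356507 m from the diameter, here below the top edge, so y_c = 0.356507 m and h_c = 0.356507 × 0.866025 = 0.308744 m.
A = πr²/2 = π × 0.84²/2 = 1.10835 m².
Resultant F = γ·h_c·A = 11.52675 × 0.308744 × 1.10835 = 3.94441 kN.
I_c = (π/8 − 8/(9π))·r⁴ = 0.109757 × 0.84⁴ = 0.0546449 m⁴.
Centre of pressure: y_p = y_c + I_c/(y_c·A) = 0.356507 + 0.0546449/(0.356507 × 1.10835) = 0.356507 + 0.138294 = 0.494801 m along the plane.
The resultant acts 0.356507 + 0.138294 = 0.494801 m (along the plate) below the hinge at the top edge, so the moment about the hinge is M = F × 0.494801 = 3.94441 × 0.494801 = 1.9517 kN·m.
A normal force at the bottom, 0.84 m from the hinge, must supply this moment: P = 1.9517/0.84 = 2.32345 kN.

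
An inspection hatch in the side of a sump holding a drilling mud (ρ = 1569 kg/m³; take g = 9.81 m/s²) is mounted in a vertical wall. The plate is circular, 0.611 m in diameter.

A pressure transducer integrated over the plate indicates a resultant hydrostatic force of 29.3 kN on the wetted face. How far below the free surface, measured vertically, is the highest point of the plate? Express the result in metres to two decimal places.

γ = ρg = 1569 × 9.81 / 1000 = 15.39189 kN/m³.
A = π(0.3055)² = 0.293206 m².
From F = γ·h_c·A, the centroid depth is h_c = 29.3/(15.39189 × 0.293206) = 6.49236 m.
The centroid is at the centre, 0.3055 m below the top of the plate, so the highest point sits at h_top = 6.49236 − 0.3055 = 6.18686 m below the surface.

d_top ≈ 6.19 m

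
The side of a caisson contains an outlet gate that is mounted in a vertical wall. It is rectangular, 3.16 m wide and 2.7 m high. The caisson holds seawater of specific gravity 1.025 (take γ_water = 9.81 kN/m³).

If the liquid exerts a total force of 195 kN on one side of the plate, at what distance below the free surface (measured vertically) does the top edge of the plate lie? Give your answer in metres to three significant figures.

d_top ≈ 0.923 m

γ = 1.025 × 9.81 = 10.05525 kN/m³.
A = 3.16 × 2.7 = 8.532 m².
From F = γ·h_c·A, the centroid depth is h_c = 195/(10.05525 × 8.532) = 2.27296 m.
The centroid lies 2.7/2 = 1.35 m below the top edge, so the top edge sits at h_top = 2.27296 − 1.35 = 0.92296 m below the surface.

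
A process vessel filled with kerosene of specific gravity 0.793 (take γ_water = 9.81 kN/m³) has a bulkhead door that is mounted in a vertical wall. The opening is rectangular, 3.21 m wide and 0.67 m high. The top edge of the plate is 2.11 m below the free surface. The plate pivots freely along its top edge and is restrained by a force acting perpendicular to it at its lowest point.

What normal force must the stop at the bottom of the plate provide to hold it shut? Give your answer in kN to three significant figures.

γ = 0.793 × 9.81 = 7.77933 kN/m³.
The centroid lies 0.67/2 = 0.335 m below the top edge, so the centroid depth is h_c = 2.11 + 0.335 = 2.445 m.
A = 3.21 × 0.67 = 2.1507 m².
Resultant F = γ·h_c·A = 7.77933 × 2.445 × 2.1507 = 40.9073 kN.
I_c = b·h³/12 = 3.21 × 0.67³/12 = 0.0804541 m⁴.
Centre of pressure: y_p = y_c + I_c/(y_c·A) = 2.445 + 0.0804541/(2.445 × 2.1507) = 2.445 + 0.0152999 = 2.4603 m along the plane.
The resultant acts 0.335 + 0.0152999 = 0.3503 m (along the plate) below the hinge at the top edge, so the moment about the hinge is M = F × 0.3503 = 40.9073 × 0.3503 = 14.3298 kN·m.
A normal force at the bottom, 0.67 m from the hinge, must supply this moment: P = 14.3298/0.67 = 21.3878 kN.

P ≈ 21.4 kN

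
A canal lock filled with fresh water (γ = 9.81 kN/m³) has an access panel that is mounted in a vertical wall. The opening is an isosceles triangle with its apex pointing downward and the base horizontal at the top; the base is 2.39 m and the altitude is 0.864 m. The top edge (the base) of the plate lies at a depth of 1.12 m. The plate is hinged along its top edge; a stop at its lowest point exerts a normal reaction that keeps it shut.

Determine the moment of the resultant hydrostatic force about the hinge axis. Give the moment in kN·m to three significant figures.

γ = 9.81 kN/m³.
With the apex down, the centroid sits h/3 = 0.864/3 = 0.288 m below the base (the top edge), so the centroid depth is h_c = 1.12 + 0.288 = 1.408 m.
A = ½ × 2.39 × 0.864 = 1.03248 m².
Resultant F = γ·h_c·A = 9.81 × 1.408 × 1.03248 = 14.2611 kN.
I_c = b·h³/36 = 2.39 × 0.864³/36 = 0.042819 m⁴.
Centre of pressure: y_p = y_c + I_c/(y_c·A) = 1.408 + 0.042819/(1.408 × 1.03248) = 1.408 + 0.0294545 = 1.43745 m along the plane.
The resultant acts 0.288 + 0.0294545 = 0.317454 m (along the plate) below the hinge at the top edge, so the moment about the hinge is M = F × 0.317454 = 14.2611 × 0.317454 = 4.52724 kN·m.

M ≈ 4.53 kN·m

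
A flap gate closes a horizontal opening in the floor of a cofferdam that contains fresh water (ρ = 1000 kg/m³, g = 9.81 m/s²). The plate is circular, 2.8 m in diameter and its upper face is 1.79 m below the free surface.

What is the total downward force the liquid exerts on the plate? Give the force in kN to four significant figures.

F ≈ 108.1 kN

γ = ρg = 1000 × 9.81 = 9810 N/m³ = 9.81 kN/m³.
The plate is horizontal, so pressure is uniform at p = γ·h = 9.81 × 1.79 = 17.5599 kN/m².
A = π(1.4)² = 6.15752 m².
F = p·A = 17.5599 × 6.15752 = 108.125 kN.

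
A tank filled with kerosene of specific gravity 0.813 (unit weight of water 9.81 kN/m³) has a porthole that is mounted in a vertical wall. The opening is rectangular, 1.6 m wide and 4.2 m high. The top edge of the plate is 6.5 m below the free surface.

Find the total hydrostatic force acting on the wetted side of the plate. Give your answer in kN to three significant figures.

F ≈ 461 kN

γ = 0.813 × 9.81 = 7.97553 kN/m³.
The centroid lies 4.2/2 = 2.1 m below the top edge, so the centroid depth is h_c = 6.5 + 2.1 = 8.6 m.
A = 1.6 × 4.2 = 6.72 m².
Resultant F = γ·h_c·A = 7.97553 × 8.6 × 6.72 = 460.922 kN.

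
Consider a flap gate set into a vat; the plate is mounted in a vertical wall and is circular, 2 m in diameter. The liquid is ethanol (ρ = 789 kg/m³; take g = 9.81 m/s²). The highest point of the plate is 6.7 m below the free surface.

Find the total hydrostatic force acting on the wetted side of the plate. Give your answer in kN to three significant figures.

F ≈ 187 kN

γ = ρg = 789 × 9.81 / 1000 = 7.74009 kN/m³.
The centroid is at the centre, 1 m below the top of the plate, so the centroid depth is h_c = 6.7 + 1 = 7.7 m.
A = π(1)² = 3.14159 m².
Resultant F = γ·h_c·A = 7.74009 × 7.7 × 3.14159 = 187.235 kN.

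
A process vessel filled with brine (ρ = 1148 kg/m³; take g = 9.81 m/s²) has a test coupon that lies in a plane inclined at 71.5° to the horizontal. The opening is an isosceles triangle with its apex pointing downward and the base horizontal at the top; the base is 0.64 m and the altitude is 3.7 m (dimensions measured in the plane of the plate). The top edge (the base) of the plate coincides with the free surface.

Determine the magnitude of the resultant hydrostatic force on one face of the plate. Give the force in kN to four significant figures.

F ≈ 15.60 kN

γ = ρg = 1148 × 9.81 / 1000 = 11.26188 kN/m³.
Let θ = 71.5° be the plate's angle to the horizontal; measure y along the incline from where the plane meets the free surface. Vertical depth h = y·sinθ with sinθ = 0.948324.
With the apex down, the centroid sits h/3 = 3.7/3 = 1.23333 m below the base (the top edge), so y_c = 1.23333 m and h_c = 1.23333 × 0.948324 = 1.1696 m.
A = ½ × 0.64 × 3.7 = 1.184 m².
Resultant F = γ·h_c·A = 11.26188 × 1.1696 × 1.184 = 15.5955 kN.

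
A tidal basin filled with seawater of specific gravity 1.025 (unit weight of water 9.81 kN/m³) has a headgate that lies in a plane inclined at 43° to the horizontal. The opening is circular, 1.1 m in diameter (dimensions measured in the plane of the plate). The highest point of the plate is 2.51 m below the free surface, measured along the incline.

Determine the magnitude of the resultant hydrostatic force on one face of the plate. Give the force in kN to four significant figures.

F ≈ 19.94 kN

γ = 1.025 × 9.81 = 10.05525 kN/m³.
Let θ = 43° be the plate's angle to the horizontal; measure y along the incline from where the plane meets the free surface. Vertical depth h = y·sinθ with sinθ = 0.681998.
The centroid is at the centre, 0.55 m below the top of the plate, so y_c = 2.51 + 0.55 = 3.06 m and h_c = 3.06 × 0.681998 = 2.08691 m.
A = π(0.55)² = 0.950332 m².
Resultant F = γ·h_c·A = 10.05525 × 2.08691 × 0.950332 = 19.9421 kN.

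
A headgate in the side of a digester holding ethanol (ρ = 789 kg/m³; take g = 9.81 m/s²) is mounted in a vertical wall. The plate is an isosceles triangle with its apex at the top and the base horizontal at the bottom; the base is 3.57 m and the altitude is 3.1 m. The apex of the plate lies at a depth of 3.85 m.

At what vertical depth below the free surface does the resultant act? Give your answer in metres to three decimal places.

γ = ρg = 789 × 9.81 / 1000 = 7.74009 kN/m³.
With the apex up, the centroid sits 2h/3 = 2 × 3.1/3 = 2.06667 m below the apex, so the centroid depth is h_c = 3.85 + 2.06667 = 5.91667 m.
A = ½ × 3.57 × 3.1 = 5.5335 m².
Resultant F = γ·h_c·A = 7.74009 × 5.91667 × 5.5335 = 253.41 kN.
I_c = b·h³/36 = 3.57 × 3.1³/36 = 2.95427 m⁴.
Centre of pressure: y_p = y_c + I_c/(y_c·A) = 5.91667 + 2.95427/(5.91667 × 5.5335) = 5.91667 + 0.0902346 = 6.0069 m along the plane.

h_p = 6.007 m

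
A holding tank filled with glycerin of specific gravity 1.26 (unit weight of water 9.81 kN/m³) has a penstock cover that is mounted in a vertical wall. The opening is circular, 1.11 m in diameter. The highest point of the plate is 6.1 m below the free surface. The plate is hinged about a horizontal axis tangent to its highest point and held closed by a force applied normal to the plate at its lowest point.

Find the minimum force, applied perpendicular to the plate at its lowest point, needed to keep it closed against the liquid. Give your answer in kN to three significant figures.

γ = 1.26 × 9.81 = 12.3606 kN/m³.
The centroid is at the centre, 0.555 m below the top of the plate, so the centroid depth is h_c = 6.1 + 0.555 = 6.655 m.
A = π(0.555)² = 0.967689 m².
Resultant F = γ·h_c·A = 12.3606 × 6.655 × 0.967689 = 79.6019 kN.
I_c = πr⁴/4 = π × 0.555⁴/4 = 0.0745181 m⁴.
Centre of pressure: y_p = y_c + I_c/(y_c·A) = 6.655 + 0.0745181/(6.655 × 0.967689) = 6.655 + 0.0115712 = 6.66657 m along the plane.
The resultant acts 0.555 + 0.0115712 = 0.566571 m (along the plate) below the hinge at the top edge, so the moment about the hinge is M = F × 0.566571 = 79.6019 × 0.566571 = 45.1001 kN·m.
A normal force at the bottom, 1.11 m from the hinge, must supply this moment: P = 45.1001/1.11 = 40.6307 kN.

P ≈ 40.6 kN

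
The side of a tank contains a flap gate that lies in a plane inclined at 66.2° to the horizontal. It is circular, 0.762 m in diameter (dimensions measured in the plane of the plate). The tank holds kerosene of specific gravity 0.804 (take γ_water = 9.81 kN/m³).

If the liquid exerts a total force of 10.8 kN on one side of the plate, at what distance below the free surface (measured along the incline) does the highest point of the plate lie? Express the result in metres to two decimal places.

γ = 0.804 × 9.81 = 7.88724 kN/m³.
A = π(0.381)² = 0.456037 m².
From F = γ·h_c·A, the centroid depth is h_c = 10.8/(7.88724 × 0.456037) = 3.00261 m.
Let θ = 66.2° be the plate's angle to the horizontal; measure y along the incline from where the plane meets the free surface. Vertical depth h = y·sinθ with sinθ = 0.914960.
Along the incline, y_c = h_c/sinθ = 3.00261/0.914960 = 3.28168 m.
The centroid is at the centre, 0.381 m below the top of the plate, so the highest point sits at y_top = 3.28168 − 0.381 = 2.90068 m along the incline.

y_top ≈ 2.90 m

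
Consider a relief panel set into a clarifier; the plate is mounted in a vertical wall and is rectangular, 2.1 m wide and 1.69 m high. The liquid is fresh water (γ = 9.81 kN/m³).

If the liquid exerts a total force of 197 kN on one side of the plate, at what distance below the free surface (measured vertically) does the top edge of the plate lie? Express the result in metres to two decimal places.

γ = 9.81 kN/m³.
A = 2.1 × 1.69 = 3.549 m².
From F = γ·h_c·A, the centroid depth is h_c = 197/(9.81 × 3.549) = 5.65837 m.
The centroid lies 1.69/2 = 0.845 m below the top edge, so the top edge sits at h_top = 5.65837 − 0.845 = 4.81337 m below the surface.

d_top ≈ 4.81 m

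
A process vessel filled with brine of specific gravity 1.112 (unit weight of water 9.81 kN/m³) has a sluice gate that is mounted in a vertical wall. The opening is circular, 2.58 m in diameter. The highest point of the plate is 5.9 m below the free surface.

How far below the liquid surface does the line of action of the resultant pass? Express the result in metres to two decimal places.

h_p = 7.25 m

γ = 1.112 × 9.81 = 10.90872 kN/m³.
The centroid is at the centre, 1.29 m below the top of the plate, so the centroid depth is h_c = 5.9 + 1.29 = 7.19 m.
A = π(1.29)² = 5.22792 m².
Resultant F = γ·h_c·A = 10.90872 × 7.19 × 5.22792 = 410.045 kN.
I_c = πr⁴/4 = π × 1.29⁴/4 = 2.17495 m⁴.
Centre of pressure: y_p = y_c + I_c/(y_c·A) = 7.19 + 2.17495/(7.19 × 5.22792) = 7.19 + 0.0578617 = 7.24786 m along the plane.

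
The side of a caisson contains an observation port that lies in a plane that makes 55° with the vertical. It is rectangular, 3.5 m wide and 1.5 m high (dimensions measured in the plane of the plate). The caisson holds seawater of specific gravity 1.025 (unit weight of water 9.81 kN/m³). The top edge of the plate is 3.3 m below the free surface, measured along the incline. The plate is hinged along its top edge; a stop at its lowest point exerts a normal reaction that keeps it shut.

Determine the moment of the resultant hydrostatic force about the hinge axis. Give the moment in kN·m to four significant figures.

M ≈ 97.65 kN·m

γ = 1.025 × 9.81 = 10.05525 kN/m³.
The plate makes 55° with the vertical, i.e. θ = 90° − 55° = 35° to the horizontal. Measuring y along the incline from the free-surface line, vertical depth h = y·sinθ with sinθ = 0.573576.
The centroid lies 1.5/2 = 0.75 m below the top edge, so y_c = 3.3 + 0.75 = 4.05 m and h_c = 4.05 × 0.573576 = 2.32298 m.
A = 3.5 × 1.5 = 5.25 m².
Resultant F = γ·h_c·A = 10.05525 × 2.32298 × 5.25 = 122.63 kN.
I_c = b·h³/12 = 3.5 × 1.5³/12 = 0.984375 m⁴.
Centre of pressure: y_p = y_c + I_c/(y_c·A) = 4.05 + 0.984375/(4.05 × 5.25) = 4.05 + 0.0462963 = 4.0963 m along the plane.
The resultant acts 0.75 + 0.0462963 = 0.796296 m (along the plate) below the hinge at the top edge, so the moment about the hinge is M = F × 0.796296 = 122.63 × 0.796296 = 97.6498 kN·m.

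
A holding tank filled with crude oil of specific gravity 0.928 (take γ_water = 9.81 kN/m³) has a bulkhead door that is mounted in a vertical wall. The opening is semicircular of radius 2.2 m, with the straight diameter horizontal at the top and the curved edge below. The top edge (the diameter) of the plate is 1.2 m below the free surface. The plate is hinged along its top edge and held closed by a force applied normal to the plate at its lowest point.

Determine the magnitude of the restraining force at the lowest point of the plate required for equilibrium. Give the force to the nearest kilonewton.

γ = 0.928 × 9.81 = 9.10368 kN/m³.
The centroid of a semicircle lies 4r/(3π) = 0.933709 m from the diameter, here below the top edge, so the centroid depth is h_c = 1.2 + 0.933709 = 2.13371 m.
A = πr²/2 = π × 2.2²/2 = 7.60265 m².
Resultant F = γ·h_c·A = 9.10368 × 2.13371 × 7.60265 = 147.679 kN.
I_c = (π/8 − 8/(9π))·r⁴ = 0.109757 × 2.2⁴ = 2.57112 m⁴.
Centre of pressure: y_p = y_c + I_c/(y_c·A) = 2.13371 + 2.57112/(2.13371 × 7.60265) = 2.13371 + 0.158497 = 2.29221 m along the plane.
The resultant acts 0.933709 + 0.158497 = 1.09221 m (along the plate) below the hinge at the top edge, so the moment about the hinge is M = F × 1.09221 = 147.679 × 1.09221 = 161.296 kN·m.
A normal force at the bottom, 2.2 m from the hinge, must supply this moment: P = 161.296/2.2 = 73.3164 kN.

P ≈ 73 kN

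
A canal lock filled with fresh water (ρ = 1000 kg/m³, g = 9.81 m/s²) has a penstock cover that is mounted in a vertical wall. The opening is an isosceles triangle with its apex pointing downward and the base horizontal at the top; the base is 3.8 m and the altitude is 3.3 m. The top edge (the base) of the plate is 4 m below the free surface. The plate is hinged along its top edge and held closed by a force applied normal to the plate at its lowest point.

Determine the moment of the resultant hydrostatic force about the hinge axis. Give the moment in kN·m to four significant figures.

M ≈ 382.3 kN·m

γ = ρg = 1000 × 9.81 = 9810 N/m³ = 9.81 kN/m³.
With the apex down, the centroid sits h/3 = 3.3/3 = 1.1 m below the base (the top edge), so the centroid depth is h_c = 4 + 1.1 = 5.1 m.
A = ½ × 3.8 × 3.3 = 6.27 m².
Resultant F = γ·h_c·A = 9.81 × 5.1 × 6.27 = 313.694 kN.
I_c = b·h³/36 = 3.8 × 3.3³/36 = 3.79335 m⁴.
Centre of pressure: y_p = y_c + I_c/(y_c·A) = 5.1 + 3.79335/(5.1 × 6.27) = 5.1 + 0.118627 = 5.21863 m along the plane.
The resultant acts 1.1 + 0.118627 = 1.21863 m (along the plate) below the hinge at the top edge, so the moment about the hinge is M = F × 1.21863 = 313.694 × 1.21863 = 382.277 kN·m.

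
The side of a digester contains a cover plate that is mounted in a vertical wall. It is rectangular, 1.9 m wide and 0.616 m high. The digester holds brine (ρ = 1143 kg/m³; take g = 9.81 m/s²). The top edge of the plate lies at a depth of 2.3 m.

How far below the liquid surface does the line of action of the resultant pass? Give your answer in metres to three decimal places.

h_p = 2.620 m

γ = ρg = 1143 × 9.81 / 1000 = 11.21283 kN/m³.
The centroid lies 0.616/2 = 0.308 m below the top edge, so the centroid depth is h_c = 2.3 + 0.308 = 2.608 m.
A = 1.9 × 0.616 = 1.1704 m².
Resultant F = γ·h_c·A = 11.21283 × 2.608 × 1.1704 = 34.2261 kN.
I_c = b·h³/12 = 1.9 × 0.616³/12 = 0.0370096 m⁴.
Centre of pressure: y_p = y_c + I_c/(y_c·A) = 2.608 + 0.0370096/(2.608 × 1.1704) = 2.608 + 0.0121247 = 2.62012 m along the plane.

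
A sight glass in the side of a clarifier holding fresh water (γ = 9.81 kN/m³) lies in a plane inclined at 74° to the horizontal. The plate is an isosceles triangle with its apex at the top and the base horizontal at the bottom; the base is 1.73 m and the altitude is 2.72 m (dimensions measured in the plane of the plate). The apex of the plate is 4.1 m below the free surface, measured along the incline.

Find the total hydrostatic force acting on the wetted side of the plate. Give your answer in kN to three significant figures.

F ≈ 131 kN

γ = 9.81 kN/m³.
Let θ = 74° be the plate's angle to the horizontal; measure y along the incline from where the plane meets the free surface. Vertical depth h = y·sinθ with sinθ = 0.961262.
With the apex up, the centroid sits 2h/3 = 2 × 2.72/3 = 1.81333 m below the apex, so y_c = 4.1 + 1.81333 = 5.91333 m and h_c = 5.91333 × 0.961262 = 5.68426 m.
A = ½ × 1.73 × 2.72 = 2.3528 m².
Resultant F = γ·h_c·A = 9.81 × 5.68426 × 2.3528 = 131.198 kN.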